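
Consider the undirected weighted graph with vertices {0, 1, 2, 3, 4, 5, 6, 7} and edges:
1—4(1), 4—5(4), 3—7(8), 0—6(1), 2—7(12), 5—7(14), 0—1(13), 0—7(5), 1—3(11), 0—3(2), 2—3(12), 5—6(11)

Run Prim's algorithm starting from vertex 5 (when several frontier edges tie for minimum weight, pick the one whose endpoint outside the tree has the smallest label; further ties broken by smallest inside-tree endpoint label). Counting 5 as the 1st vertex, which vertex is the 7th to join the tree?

Prim's algorithm from 5:
Step 1: cheapest edge leaving the tree is 4—5 (4); add 4.
Step 2: cheapest edge leaving the tree is 1—4 (1); add 1.
Step 3: cheapest edge leaving the tree is 1—3 (11); add 3.
Step 4: cheapest edge leaving the tree is 0—3 (2); add 0.
Step 5: cheapest edge leaving the tree is 0—6 (1); add 6.
Step 6: cheapest edge leaving the tree is 0—7 (5); add 7.
Step 7: cheapest edge leaving the tree is 2—3 (12); add 2.
Vertex order: 5, 4, 1, 3, 0, 6, 7, 2. The 7th vertex is 7.

7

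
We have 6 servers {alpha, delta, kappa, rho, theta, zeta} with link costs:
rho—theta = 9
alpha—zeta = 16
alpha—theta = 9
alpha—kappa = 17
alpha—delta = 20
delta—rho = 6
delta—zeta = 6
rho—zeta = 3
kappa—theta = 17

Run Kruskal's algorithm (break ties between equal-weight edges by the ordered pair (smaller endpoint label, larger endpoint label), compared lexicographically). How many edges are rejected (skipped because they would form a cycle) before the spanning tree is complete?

Kruskal: consider edges lightest-first.
rho—zeta (3): add. Components now {delta} {rho,zeta} {alpha} {kappa} {theta}
delta—rho (6): add. Components now {delta,rho,zeta} {alpha} {kappa} {theta}
delta—zeta (6): skip — delta and zeta already connected.
alpha—theta (9): add. Components now {delta,rho,zeta} {alpha,theta} {kappa}
rho—theta (9): add. Components now {alpha,delta,rho,theta,zeta} {kappa}
alpha—zeta (16): skip — alpha and zeta already connected.
alpha—kappa (17): add. Components now {alpha,delta,kappa,rho,theta,zeta}
Edges rejected before the tree was complete: 2.

2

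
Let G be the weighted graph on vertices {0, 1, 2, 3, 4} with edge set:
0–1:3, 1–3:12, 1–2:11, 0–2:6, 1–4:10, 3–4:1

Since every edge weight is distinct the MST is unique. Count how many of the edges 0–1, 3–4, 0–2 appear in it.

Kruskal: consider edges lightest-first.
3–4 (1): add — endpoints in different components.
0–1 (3): add — endpoints in different components.
0–2 (6): add — endpoints in different components.
1–4 (10): add — endpoints in different components.
MST edge set: {3–4, 0–1, 0–2, 1–4}.
Of the listed edges, {0–1, 3–4, 0–2} are in the MST → 3.

3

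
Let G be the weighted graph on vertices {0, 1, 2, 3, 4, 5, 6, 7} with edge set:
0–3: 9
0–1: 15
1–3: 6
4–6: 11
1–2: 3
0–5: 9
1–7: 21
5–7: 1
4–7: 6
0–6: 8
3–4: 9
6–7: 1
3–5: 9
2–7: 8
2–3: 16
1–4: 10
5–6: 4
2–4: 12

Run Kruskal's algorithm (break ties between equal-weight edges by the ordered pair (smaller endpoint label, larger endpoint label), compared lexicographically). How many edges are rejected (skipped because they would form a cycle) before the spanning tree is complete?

Kruskal's algorithm — process edges by increasing weight (ties by edge label):
5–7 (1): add — endpoints in different components.
6–7 (1): add — endpoints in different components.
1–2 (3): add — endpoints in different components.
5–6 (4): skip — 5 and 6 already connected.
1–3 (6): add — endpoints in different components.
4–7 (6): add — endpoints in different components.
0–6 (8): add — endpoints in different components.
2–7 (8): add — endpoints in different components.
Edges rejected before the tree was complete: 1.

1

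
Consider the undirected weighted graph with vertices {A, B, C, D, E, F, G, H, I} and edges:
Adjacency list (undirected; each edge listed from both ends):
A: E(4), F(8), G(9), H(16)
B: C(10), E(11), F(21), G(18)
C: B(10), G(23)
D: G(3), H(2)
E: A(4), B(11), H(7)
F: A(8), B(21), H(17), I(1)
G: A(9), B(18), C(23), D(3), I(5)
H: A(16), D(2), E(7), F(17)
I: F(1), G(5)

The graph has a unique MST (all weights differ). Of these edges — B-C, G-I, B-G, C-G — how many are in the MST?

2

Sort edges by weight, then run Kruskal:
F-I (1): add — endpoints in different components.
D-H (2): add — endpoints in different components.
D-G (3): add — endpoints in different components.
A-E (4): add — endpoints in different components.
G-I (5): add — endpoints in different components.
E-H (7): add — endpoints in different components.
A-F (8): skip — A and F already connected.
A-G (9): skip — A and G already connected.
B-C (10): add — endpoints in different components.
B-E (11): add — endpoints in different components.
MST edge set: {F-I, D-H, D-G, A-E, G-I, E-H, B-C, B-E}.
Of the listed edges, {B-C, G-I} are in the MST → 2.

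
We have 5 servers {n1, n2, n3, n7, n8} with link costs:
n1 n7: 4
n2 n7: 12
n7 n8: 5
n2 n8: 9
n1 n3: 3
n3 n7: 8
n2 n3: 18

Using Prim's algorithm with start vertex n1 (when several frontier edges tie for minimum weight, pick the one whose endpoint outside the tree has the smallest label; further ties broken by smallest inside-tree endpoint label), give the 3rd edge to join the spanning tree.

Prim's algorithm from n1:
Step 1: frontier [n1 n3 3, n1 n7 4] → take n1 n3 (3); add n3.
Step 2: frontier [n1 n7 4, n3 n7 8, n2 n3 18] → take n1 n7 (4); add n7.
Step 3: frontier [n2 n3 18, n7 n8 5, n2 n7 12] → take n7 n8 (5); add n8.
Step 4: frontier [n2 n3 18, n2 n7 12, n2 n8 9] → take n2 n8 (9); add n2.
The 3rd edge added is n7 n8.

n7-n8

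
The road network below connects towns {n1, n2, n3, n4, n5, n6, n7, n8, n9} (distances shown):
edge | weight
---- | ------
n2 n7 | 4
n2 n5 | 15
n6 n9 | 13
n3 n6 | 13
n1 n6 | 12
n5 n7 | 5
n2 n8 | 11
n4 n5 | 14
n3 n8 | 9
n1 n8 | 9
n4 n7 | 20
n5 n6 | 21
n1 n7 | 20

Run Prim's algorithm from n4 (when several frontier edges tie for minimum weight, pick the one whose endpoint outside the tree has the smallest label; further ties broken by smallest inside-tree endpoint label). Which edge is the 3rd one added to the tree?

n2-n7

Grow the tree from n4 using Prim:
Step 1: frontier [n4 n5 14, n4 n7 20] → take n4 n5 (14); add n5.
Step 2: frontier [n4 n7 20, n5 n7 5, n2 n5 15, n5 n6 21] → take n5 n7 (5); add n7.
Step 3: frontier [n2 n5 15, n5 n6 21, n2 n7 4, n1 n7 20] → take n2 n7 (4); add n2.
Step 4: frontier [n2 n8 11, n5 n6 21, n1 n7 20] → take n2 n8 (11); add n8.
Step 5: frontier [n5 n6 21, n1 n7 20, n1 n8 9, n3 n8 9] → take n1 n8 (9); add n1.
Step 6: frontier [n1 n6 12, n5 n6 21, n3 n8 9] → take n3 n8 (9); add n3.
Step 7: frontier [n1 n6 12, n3 n6 13, n5 n6 21] → take n1 n6 (12); add n6.
Step 8: frontier [n6 n9 13] → take n6 n9 (13); add n9.
The 3rd edge added is n2 n7.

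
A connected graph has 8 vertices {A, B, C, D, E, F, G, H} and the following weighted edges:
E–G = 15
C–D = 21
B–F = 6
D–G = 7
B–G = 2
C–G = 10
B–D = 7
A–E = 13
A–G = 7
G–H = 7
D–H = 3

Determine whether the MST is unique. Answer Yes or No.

Kruskal: consider edges lightest-first.
B–G (2): add — endpoints in different components.
D–H (3): add — endpoints in different components.
B–F (6): add — endpoints in different components.
A–G (7): add — endpoints in different components.
B–D (7): add — endpoints in different components.
D–G (7): skip — D and G already connected.
G–H (7): skip — G and H already connected.
C–G (10): add — endpoints in different components.
A–E (13): add — endpoints in different components.
Non-tree edge G–H has weight 7, equal to the heaviest edge on its tree cycle — swapping gives another MST of the same weight. Not unique.

No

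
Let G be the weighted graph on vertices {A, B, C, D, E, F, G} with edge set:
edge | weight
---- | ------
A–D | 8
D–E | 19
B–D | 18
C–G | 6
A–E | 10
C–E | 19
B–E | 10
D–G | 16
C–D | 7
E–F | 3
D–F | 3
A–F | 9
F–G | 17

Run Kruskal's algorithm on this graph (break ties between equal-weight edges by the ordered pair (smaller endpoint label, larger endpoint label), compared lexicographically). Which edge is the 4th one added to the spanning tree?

C-D

Sort edges by weight, then run Kruskal:
D–F (3): add. Components now {A} {B} {C} {D,F} {E} {G}
E–F (3): add. Components now {A} {B} {C} {D,E,F} {G}
C–G (6): add. Components now {A} {B} {C,G} {D,E,F}
C–D (7): add. Components now {A} {B} {C,D,E,F,G}
A–D (8): add. Components now {A,C,D,E,F,G} {B}
A–F (9): skip — A and F already connected.
A–E (10): skip — A and E already connected.
B–E (10): add. Components now {A,B,C,D,E,F,G}
The 4th edge added is C–D.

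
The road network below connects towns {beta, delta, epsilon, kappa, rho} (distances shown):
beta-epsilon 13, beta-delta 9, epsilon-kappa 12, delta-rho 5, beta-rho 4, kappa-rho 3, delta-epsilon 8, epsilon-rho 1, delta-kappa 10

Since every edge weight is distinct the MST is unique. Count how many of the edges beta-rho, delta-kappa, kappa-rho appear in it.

2

Sort edges by weight, then run Kruskal:
epsilon-rho (1): add. Components now {beta} {delta} {epsilon,rho} {kappa}
kappa-rho (3): add. Components now {beta} {delta} {epsilon,kappa,rho}
beta-rho (4): add. Components now {beta,epsilon,kappa,rho} {delta}
delta-rho (5): add. Components now {beta,delta,epsilon,kappa,rho}
MST edge set: {epsilon-rho, kappa-rho, beta-rho, delta-rho}.
Of the listed edges, {beta-rho, kappa-rho} are in the MST → 2.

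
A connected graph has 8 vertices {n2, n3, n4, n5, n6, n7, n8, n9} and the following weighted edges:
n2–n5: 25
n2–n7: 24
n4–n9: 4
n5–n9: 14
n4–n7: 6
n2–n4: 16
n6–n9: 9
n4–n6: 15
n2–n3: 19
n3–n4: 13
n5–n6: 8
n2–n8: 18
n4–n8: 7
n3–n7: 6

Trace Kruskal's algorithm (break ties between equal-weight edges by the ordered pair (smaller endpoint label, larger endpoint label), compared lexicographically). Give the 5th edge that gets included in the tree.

n5-n6

Sort edges by weight, then run Kruskal:
n4–n9 (4): add — endpoints in different components.
n3–n7 (6): add — endpoints in different components.
n4–n7 (6): add — endpoints in different components.
n4–n8 (7): add — endpoints in different components.
n5–n6 (8): add — endpoints in different components.
n6–n9 (9): add — endpoints in different components.
n3–n4 (13): skip — n4 and n3 already connected.
n5–n9 (14): skip — n9 and n5 already connected.
n4–n6 (15): skip — n4 and n6 already connected.
n2–n4 (16): add — endpoints in different components.
The 5th edge added is n5–n6.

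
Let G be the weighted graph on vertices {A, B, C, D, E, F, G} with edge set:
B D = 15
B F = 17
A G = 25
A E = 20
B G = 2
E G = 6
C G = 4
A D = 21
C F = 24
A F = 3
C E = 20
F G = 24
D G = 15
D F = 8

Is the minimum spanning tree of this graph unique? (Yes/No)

No

Sort edges by weight, then run Kruskal:
B G (2): add — endpoints in different components.
A F (3): add — endpoints in different components.
C G (4): add — endpoints in different components.
E G (6): add — endpoints in different components.
D F (8): add — endpoints in different components.
B D (15): add — endpoints in different components.
Non-tree edge D G has weight 15, equal to the heaviest edge on its tree cycle — swapping gives another MST of the same weight. Not unique.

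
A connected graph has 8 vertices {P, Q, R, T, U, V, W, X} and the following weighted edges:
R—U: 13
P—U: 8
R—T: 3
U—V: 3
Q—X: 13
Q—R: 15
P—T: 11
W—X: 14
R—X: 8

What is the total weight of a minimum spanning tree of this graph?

60

Prim, starting at R.
Step 1: cheapest edge leaving the tree is R—T (3); add T.
Step 2: cheapest edge leaving the tree is R—X (8); add X.
Step 3: cheapest edge leaving the tree is P—T (11); add P.
Step 4: cheapest edge leaving the tree is P—U (8); add U.
Step 5: cheapest edge leaving the tree is U—V (3); add V.
Step 6: cheapest edge leaving the tree is Q—X (13); add Q.
Step 7: cheapest edge leaving the tree is W—X (14); add W.
MST edges: R—T, R—X, P—T, P—U, U—V, Q—X, W—X; total weight 3+8+11+8+3+13+14 = 60.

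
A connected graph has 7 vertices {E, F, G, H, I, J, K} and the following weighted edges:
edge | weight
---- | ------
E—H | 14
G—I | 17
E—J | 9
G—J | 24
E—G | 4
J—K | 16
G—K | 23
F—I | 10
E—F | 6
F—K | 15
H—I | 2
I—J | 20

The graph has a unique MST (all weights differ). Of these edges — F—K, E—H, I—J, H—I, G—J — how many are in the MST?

2

Sort edges by weight, then run Kruskal:
H—I (2): add — endpoints in different components.
E—G (4): add — endpoints in different components.
E—F (6): add — endpoints in different components.
E—J (9): add — endpoints in different components.
F—I (10): add — endpoints in different components.
E—H (14): skip — E and H already connected.
F—K (15): add — endpoints in different components.
MST edge set: {H—I, E—G, E—F, E—J, F—I, F—K}.
Of the listed edges, {F—K, H—I} are in the MST → 2.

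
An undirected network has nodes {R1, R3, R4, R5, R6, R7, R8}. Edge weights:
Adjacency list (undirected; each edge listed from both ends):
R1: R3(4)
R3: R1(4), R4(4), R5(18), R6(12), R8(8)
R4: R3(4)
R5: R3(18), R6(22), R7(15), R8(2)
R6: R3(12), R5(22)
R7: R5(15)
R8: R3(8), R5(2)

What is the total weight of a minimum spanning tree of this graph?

45

Grow the tree from R7 using Prim:
Step 1: cheapest edge leaving the tree is R5-R7 (15); add R5.
Step 2: cheapest edge leaving the tree is R5-R8 (2); add R8.
Step 3: cheapest edge leaving the tree is R3-R8 (8); add R3.
Step 4: cheapest edge leaving the tree is R1-R3 (4); add R1.
Step 5: cheapest edge leaving the tree is R3-R4 (4); add R4.
Step 6: cheapest edge leaving the tree is R3-R6 (12); add R6.
MST edges: R5-R7, R5-R8, R3-R8, R1-R3, R3-R4, R3-R6; total weight 15+2+8+4+4+12 = 45.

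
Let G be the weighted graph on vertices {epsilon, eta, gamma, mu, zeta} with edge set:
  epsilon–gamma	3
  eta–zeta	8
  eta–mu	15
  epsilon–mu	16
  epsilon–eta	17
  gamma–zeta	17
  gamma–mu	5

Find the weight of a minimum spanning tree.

Sort edges by weight, then run Kruskal:
epsilon–gamma (3): add — endpoints in different components.
gamma–mu (5): add — endpoints in different components.
eta–zeta (8): add — endpoints in different components.
eta–mu (15): add — endpoints in different components.
MST edges: epsilon–gamma, gamma–mu, eta–zeta, eta–mu; total weight 3+5+8+15 = 31.

31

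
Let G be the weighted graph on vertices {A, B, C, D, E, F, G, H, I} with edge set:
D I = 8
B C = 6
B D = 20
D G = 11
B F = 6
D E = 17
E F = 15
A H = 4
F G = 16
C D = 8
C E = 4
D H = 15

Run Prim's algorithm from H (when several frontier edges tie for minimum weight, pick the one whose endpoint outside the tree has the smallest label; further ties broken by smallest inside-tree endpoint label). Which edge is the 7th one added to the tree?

D-I

Prim's algorithm from H:
Step 1: cheapest edge leaving the tree is A H (4); add A.
Step 2: cheapest edge leaving the tree is D H (15); add D.
Step 3: cheapest edge leaving the tree is C D (8); add C.
Step 4: cheapest edge leaving the tree is C E (4); add E.
Step 5: cheapest edge leaving the tree is B C (6); add B.
Step 6: cheapest edge leaving the tree is B F (6); add F.
Step 7: cheapest edge leaving the tree is D I (8); add I.
Step 8: cheapest edge leaving the tree is D G (11); add G.
The 7th edge added is D I.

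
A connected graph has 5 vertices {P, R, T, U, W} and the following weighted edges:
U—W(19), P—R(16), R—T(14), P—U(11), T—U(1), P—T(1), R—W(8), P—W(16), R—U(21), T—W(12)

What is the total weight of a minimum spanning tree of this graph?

Kruskal's algorithm — process edges by increasing weight (ties by edge label):
P—T (1): add — endpoints in different components.
T—U (1): add — endpoints in different components.
R—W (8): add — endpoints in different components.
P—U (11): skip — P and U already connected.
T—W (12): add — endpoints in different components.
MST edges: P—T, T—U, R—W, T—W; total weight 1+1+8+12 = 22.

22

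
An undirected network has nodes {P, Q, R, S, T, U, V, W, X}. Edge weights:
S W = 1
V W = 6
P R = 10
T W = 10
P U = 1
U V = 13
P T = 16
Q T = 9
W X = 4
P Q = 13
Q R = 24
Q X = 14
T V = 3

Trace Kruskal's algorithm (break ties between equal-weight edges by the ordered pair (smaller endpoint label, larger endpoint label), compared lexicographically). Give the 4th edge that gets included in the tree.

W-X

Sort edges by weight, then run Kruskal:
P U (1): add — endpoints in different components.
S W (1): add — endpoints in different components.
T V (3): add — endpoints in different components.
W X (4): add — endpoints in different components.
V W (6): add — endpoints in different components.
Q T (9): add — endpoints in different components.
P R (10): add — endpoints in different components.
T W (10): skip — W and T already connected.
P Q (13): add — endpoints in different components.
The 4th edge added is W X.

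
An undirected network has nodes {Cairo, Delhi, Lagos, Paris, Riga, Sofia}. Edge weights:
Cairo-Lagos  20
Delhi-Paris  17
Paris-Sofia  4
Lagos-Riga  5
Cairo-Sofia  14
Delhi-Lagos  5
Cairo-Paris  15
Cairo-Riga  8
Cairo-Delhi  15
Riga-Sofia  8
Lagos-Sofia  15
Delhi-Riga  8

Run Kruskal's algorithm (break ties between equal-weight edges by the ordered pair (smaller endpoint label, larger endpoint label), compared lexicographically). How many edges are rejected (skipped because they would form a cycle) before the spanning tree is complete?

Kruskal: consider edges lightest-first.
Paris-Sofia (4): add. Components now {Cairo} {Paris,Sofia} {Riga} {Delhi} {Lagos}
Delhi-Lagos (5): add. Components now {Cairo} {Paris,Sofia} {Riga} {Delhi,Lagos}
Lagos-Riga (5): add. Components now {Cairo} {Paris,Sofia} {Delhi,Lagos,Riga}
Cairo-Riga (8): add. Components now {Cairo,Delhi,Lagos,Riga} {Paris,Sofia}
Delhi-Riga (8): skip — Riga and Delhi already connected.
Riga-Sofia (8): add. Components now {Cairo,Delhi,Lagos,Paris,Riga,Sofia}
Edges rejected before the tree was complete: 1.

1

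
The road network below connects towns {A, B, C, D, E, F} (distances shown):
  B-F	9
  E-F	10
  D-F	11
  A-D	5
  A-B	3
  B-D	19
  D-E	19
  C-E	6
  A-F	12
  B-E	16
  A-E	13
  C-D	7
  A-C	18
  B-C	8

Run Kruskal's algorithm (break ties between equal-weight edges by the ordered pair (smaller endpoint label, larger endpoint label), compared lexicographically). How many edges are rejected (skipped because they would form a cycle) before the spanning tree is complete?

Sort edges by weight, then run Kruskal:
A-B (3): add. Components now {A,B} {C} {D} {E} {F}
A-D (5): add. Components now {A,B,D} {C} {E} {F}
C-E (6): add. Components now {A,B,D} {C,E} {F}
C-D (7): add. Components now {A,B,C,D,E} {F}
B-C (8): skip — B and C already connected.
B-F (9): add. Components now {A,B,C,D,E,F}
Edges rejected before the tree was complete: 1.

1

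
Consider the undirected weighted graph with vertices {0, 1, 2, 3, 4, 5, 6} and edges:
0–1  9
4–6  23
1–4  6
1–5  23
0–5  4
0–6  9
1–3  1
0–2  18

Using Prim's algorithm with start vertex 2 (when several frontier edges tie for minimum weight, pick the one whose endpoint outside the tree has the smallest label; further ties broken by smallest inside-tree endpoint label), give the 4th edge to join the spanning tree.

Prim's algorithm from 2:
Step 1: cheapest edge leaving the tree is 0–2 (18); add 0.
Step 2: cheapest edge leaving the tree is 0–5 (4); add 5.
Step 3: cheapest edge leaving the tree is 0–1 (9); add 1.
Step 4: cheapest edge leaving the tree is 1–3 (1); add 3.
Step 5: cheapest edge leaving the tree is 1–4 (6); add 4.
Step 6: cheapest edge leaving the tree is 0–6 (9); add 6.
The 4th edge added is 1–3.

1-3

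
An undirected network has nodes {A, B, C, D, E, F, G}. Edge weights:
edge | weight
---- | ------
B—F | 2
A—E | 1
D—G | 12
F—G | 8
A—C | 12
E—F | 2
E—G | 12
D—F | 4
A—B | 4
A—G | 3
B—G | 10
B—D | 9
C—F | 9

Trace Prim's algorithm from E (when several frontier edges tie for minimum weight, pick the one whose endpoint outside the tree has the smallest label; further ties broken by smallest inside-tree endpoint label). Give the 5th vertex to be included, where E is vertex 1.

Prim's algorithm from E:
Step 1: cheapest edge leaving the tree is A—E (1); add A.
Step 2: cheapest edge leaving the tree is E—F (2); add F.
Step 3: cheapest edge leaving the tree is B—F (2); add B.
Step 4: cheapest edge leaving the tree is A—G (3); add G.
Step 5: cheapest edge leaving the tree is D—F (4); add D.
Step 6: cheapest edge leaving the tree is C—F (9); add C.
Vertex order: E, A, F, B, G, D, C. The 5th vertex is G.

G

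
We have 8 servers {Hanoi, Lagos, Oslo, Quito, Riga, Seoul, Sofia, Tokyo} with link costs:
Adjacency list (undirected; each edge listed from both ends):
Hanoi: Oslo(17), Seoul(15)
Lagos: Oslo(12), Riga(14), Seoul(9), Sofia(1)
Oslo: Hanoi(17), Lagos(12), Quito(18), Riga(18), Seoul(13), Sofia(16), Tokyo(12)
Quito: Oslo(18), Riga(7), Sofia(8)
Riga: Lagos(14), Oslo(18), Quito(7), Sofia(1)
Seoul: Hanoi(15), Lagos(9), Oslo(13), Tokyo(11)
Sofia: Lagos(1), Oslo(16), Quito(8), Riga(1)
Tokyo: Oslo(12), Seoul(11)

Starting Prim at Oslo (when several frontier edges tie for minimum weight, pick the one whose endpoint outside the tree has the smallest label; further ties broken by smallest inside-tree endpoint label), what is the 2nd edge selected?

Prim's algorithm from Oslo:
Step 1: cheapest edge leaving the tree is Lagos Oslo (12); add Lagos.
Step 2: cheapest edge leaving the tree is Lagos Sofia (1); add Sofia.
Step 3: cheapest edge leaving the tree is Riga Sofia (1); add Riga.
Step 4: cheapest edge leaving the tree is Quito Riga (7); add Quito.
Step 5: cheapest edge leaving the tree is Lagos Seoul (9); add Seoul.
Step 6: cheapest edge leaving the tree is Seoul Tokyo (11); add Tokyo.
Step 7: cheapest edge leaving the tree is Hanoi Seoul (15); add Hanoi.
The 2nd edge added is Lagos Sofia.

Lagos-Sofia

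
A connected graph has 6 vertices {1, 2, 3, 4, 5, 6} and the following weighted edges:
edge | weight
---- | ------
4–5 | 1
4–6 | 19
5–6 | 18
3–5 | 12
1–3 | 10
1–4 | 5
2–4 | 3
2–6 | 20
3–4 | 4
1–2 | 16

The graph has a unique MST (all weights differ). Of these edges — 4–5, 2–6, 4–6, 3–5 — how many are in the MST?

Sort edges by weight, then run Kruskal:
4–5 (1): add. Components now {1} {2} {3} {4,5} {6}
2–4 (3): add. Components now {1} {2,4,5} {3} {6}
3–4 (4): add. Components now {1} {2,3,4,5} {6}
1–4 (5): add. Components now {1,2,3,4,5} {6}
1–3 (10): skip — 1 and 3 already connected.
3–5 (12): skip — 3 and 5 already connected.
1–2 (16): skip — 1 and 2 already connected.
5–6 (18): add. Components now {1,2,3,4,5,6}
MST edge set: {4–5, 2–4, 3–4, 1–4, 5–6}.
Of the listed edges, {4–5} are in the MST → 1.

1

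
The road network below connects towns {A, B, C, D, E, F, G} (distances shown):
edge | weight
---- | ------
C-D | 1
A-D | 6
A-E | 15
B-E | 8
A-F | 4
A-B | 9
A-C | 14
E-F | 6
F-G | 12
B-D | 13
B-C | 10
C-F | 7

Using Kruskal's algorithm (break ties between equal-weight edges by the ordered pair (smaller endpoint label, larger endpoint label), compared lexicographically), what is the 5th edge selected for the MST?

Kruskal: consider edges lightest-first.
C-D (1): add — endpoints in different components.
A-F (4): add — endpoints in different components.
A-D (6): add — endpoints in different components.
E-F (6): add — endpoints in different components.
C-F (7): skip — C and F already connected.
B-E (8): add — endpoints in different components.
A-B (9): skip — A and B already connected.
B-C (10): skip — B and C already connected.
F-G (12): add — endpoints in different components.
The 5th edge added is B-E.

B-E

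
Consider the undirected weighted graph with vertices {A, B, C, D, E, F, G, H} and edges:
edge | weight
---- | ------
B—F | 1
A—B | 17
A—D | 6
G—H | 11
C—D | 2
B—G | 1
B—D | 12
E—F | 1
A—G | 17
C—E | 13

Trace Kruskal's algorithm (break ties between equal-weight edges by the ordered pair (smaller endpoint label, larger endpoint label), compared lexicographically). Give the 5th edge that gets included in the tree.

Kruskal's algorithm — process edges by increasing weight (ties by edge label):
B—F (1): add — endpoints in different components.
B—G (1): add — endpoints in different components.
E—F (1): add — endpoints in different components.
C—D (2): add — endpoints in different components.
A—D (6): add — endpoints in different components.
G—H (11): add — endpoints in different components.
B—D (12): add — endpoints in different components.
The 5th edge added is A—D.

A-D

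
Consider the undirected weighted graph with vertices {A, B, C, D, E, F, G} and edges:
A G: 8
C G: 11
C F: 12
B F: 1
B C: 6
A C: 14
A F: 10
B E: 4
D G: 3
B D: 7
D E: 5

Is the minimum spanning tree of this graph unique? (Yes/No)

Yes

Sort edges by weight, then run Kruskal:
B F (1): add — endpoints in different components.
D G (3): add — endpoints in different components.
B E (4): add — endpoints in different components.
D E (5): add — endpoints in different components.
B C (6): add — endpoints in different components.
B D (7): skip — B and D already connected.
A G (8): add — endpoints in different components.
Every non-tree edge has weight strictly greater than the heaviest edge on the tree path between its endpoints, so the MST is unique.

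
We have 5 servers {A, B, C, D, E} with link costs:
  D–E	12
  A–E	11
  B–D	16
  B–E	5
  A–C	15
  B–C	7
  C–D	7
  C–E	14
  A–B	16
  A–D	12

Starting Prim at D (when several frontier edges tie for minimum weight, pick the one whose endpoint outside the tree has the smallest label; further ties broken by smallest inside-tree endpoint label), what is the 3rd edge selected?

B-E

Prim, starting at D.
Step 1: frontier [C–D 7, A–D 12, D–E 12, B–D 16] → take C–D (7); add C.
Step 2: frontier [B–C 7, C–E 14, A–C 15, A–D 12, D–E 12, B–D 16] → take B–C (7); add B.
Step 3: frontier [B–E 5, A–B 16, C–E 14, A–C 15, A–D 12, D–E 12] → take B–E (5); add E.
Step 4: frontier [A–B 16, A–C 15, A–D 12, A–E 11] → take A–E (11); add A.
The 3rd edge added is B–E.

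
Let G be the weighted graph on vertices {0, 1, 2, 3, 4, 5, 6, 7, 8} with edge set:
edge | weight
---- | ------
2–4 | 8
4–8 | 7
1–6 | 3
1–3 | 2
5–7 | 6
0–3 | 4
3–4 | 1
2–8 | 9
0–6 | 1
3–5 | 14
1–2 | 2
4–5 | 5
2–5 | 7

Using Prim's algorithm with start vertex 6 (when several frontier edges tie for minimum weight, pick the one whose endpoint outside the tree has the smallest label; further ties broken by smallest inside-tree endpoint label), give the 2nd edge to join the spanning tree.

Grow the tree from 6 using Prim:
Step 1: frontier [0–6 1, 1–6 3] → take 0–6 (1); add 0.
Step 2: frontier [0–3 4, 1–6 3] → take 1–6 (3); add 1.
Step 3: frontier [0–3 4, 1–2 2, 1–3 2] → take 1–2 (2); add 2.
Step 4: frontier [0–3 4, 1–3 2, 2–5 7, 2–4 8, 2–8 9] → take 1–3 (2); add 3.
Step 5: frontier [2–5 7, 2–4 8, 2–8 9, 3–4 1, 3–5 14] → take 3–4 (1); add 4.
Step 6: frontier [2–5 7, 2–8 9, 3–5 14, 4–5 5, 4–8 7] → take 4–5 (5); add 5.
Step 7: frontier [2–8 9, 4–8 7, 5–7 6] → take 5–7 (6); add 7.
Step 8: frontier [2–8 9, 4–8 7] → take 4–8 (7); add 8.
The 2nd edge added is 1–6.

1-6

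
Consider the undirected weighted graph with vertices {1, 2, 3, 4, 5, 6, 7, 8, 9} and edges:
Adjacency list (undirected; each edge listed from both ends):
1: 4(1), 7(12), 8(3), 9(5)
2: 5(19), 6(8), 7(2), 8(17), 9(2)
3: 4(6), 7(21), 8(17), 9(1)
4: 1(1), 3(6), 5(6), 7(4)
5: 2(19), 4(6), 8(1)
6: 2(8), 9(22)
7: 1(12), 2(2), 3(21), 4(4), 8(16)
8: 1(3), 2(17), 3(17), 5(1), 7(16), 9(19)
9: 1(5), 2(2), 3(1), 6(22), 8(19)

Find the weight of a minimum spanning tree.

22

Prim, starting at 8.
Step 1: cheapest edge leaving the tree is 5 8 (1); add 5.
Step 2: cheapest edge leaving the tree is 1 8 (3); add 1.
Step 3: cheapest edge leaving the tree is 1 4 (1); add 4.
Step 4: cheapest edge leaving the tree is 4 7 (4); add 7.
Step 5: cheapest edge leaving the tree is 2 7 (2); add 2.
Step 6: cheapest edge leaving the tree is 2 9 (2); add 9.
Step 7: cheapest edge leaving the tree is 3 9 (1); add 3.
Step 8: cheapest edge leaving the tree is 2 6 (8); add 6.
MST edges: 5 8, 1 8, 1 4, 4 7, 2 7, 2 9, 3 9, 2 6; total weight 1+3+1+4+2+2+1+8 = 22.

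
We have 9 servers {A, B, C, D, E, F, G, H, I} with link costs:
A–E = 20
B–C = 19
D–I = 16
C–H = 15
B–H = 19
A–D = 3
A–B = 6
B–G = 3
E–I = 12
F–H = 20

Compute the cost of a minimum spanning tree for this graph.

Grow the tree from D using Prim:
Step 1: cheapest edge leaving the tree is A–D (3); add A.
Step 2: cheapest edge leaving the tree is A–B (6); add B.
Step 3: cheapest edge leaving the tree is B–G (3); add G.
Step 4: cheapest edge leaving the tree is D–I (16); add I.
Step 5: cheapest edge leaving the tree is E–I (12); add E.
Step 6: cheapest edge leaving the tree is B–C (19); add C.
Step 7: cheapest edge leaving the tree is C–H (15); add H.
Step 8: cheapest edge leaving the tree is F–H (20); add F.
MST edges: A–D, A–B, B–G, D–I, E–I, B–C, C–H, F–H; total weight 3+6+3+16+12+19+15+20 = 94.

94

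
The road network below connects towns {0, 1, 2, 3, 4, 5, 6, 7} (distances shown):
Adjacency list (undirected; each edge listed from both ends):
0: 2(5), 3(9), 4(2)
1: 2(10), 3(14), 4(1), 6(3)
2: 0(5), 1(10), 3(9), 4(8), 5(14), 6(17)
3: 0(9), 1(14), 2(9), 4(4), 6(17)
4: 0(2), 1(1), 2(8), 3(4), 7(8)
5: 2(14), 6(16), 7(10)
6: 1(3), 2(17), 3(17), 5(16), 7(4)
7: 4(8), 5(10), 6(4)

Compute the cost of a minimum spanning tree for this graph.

Grow the tree from 6 using Prim:
Step 1: cheapest edge leaving the tree is 1—6 (3); add 1.
Step 2: cheapest edge leaving the tree is 1—4 (1); add 4.
Step 3: cheapest edge leaving the tree is 0—4 (2); add 0.
Step 4: cheapest edge leaving the tree is 3—4 (4); add 3.
Step 5: cheapest edge leaving the tree is 6—7 (4); add 7.
Step 6: cheapest edge leaving the tree is 0—2 (5); add 2.
Step 7: cheapest edge leaving the tree is 5—7 (10); add 5.
MST edges: 1—6, 1—4, 0—4, 3—4, 6—7, 0—2, 5—7; total weight 3+1+2+4+4+5+10 = 29.

29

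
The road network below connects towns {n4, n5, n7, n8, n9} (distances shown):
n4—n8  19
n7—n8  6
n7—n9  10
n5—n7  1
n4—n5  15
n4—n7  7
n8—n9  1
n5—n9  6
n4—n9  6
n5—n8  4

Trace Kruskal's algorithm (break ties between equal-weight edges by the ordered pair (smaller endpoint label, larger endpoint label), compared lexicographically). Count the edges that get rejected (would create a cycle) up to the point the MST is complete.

Kruskal: consider edges lightest-first.
n5—n7 (1): add. Components now {n4} {n9} {n8} {n5,n7}
n8—n9 (1): add. Components now {n4} {n8,n9} {n5,n7}
n5—n8 (4): add. Components now {n4} {n5,n7,n8,n9}
n4—n9 (6): add. Components now {n4,n5,n7,n8,n9}
Edges rejected before the tree was complete: 0.

0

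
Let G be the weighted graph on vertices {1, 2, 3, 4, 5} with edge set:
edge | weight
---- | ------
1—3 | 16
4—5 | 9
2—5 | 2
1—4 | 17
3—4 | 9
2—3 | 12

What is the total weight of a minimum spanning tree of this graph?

Sort edges by weight, then run Kruskal:
2—5 (2): add — endpoints in different components.
3—4 (9): add — endpoints in different components.
4—5 (9): add — endpoints in different components.
2—3 (12): skip — 2 and 3 already connected.
1—3 (16): add — endpoints in different components.
MST edges: 2—5, 3—4, 4—5, 1—3; total weight 2+9+9+16 = 36.

36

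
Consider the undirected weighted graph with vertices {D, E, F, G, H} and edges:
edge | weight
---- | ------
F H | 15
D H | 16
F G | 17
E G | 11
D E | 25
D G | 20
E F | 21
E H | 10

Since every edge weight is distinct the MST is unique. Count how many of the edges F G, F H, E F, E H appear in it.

2

Kruskal's algorithm — process edges by increasing weight (ties by edge label):
E H (10): add. Components now {D} {E,H} {F} {G}
E G (11): add. Components now {D} {E,G,H} {F}
F H (15): add. Components now {D} {E,F,G,H}
D H (16): add. Components now {D,E,F,G,H}
MST edge set: {E H, E G, F H, D H}.
Of the listed edges, {F H, E H} are in the MST → 2.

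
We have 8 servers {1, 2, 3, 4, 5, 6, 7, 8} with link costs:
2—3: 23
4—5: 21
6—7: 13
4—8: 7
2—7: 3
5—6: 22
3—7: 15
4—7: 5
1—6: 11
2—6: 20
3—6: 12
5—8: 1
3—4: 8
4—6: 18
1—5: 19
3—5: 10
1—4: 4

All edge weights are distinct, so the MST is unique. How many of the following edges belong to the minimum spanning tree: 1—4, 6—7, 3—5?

Kruskal: consider edges lightest-first.
5—8 (1): add — endpoints in different components.
2—7 (3): add — endpoints in different components.
1—4 (4): add — endpoints in different components.
4—7 (5): add — endpoints in different components.
4—8 (7): add — endpoints in different components.
3—4 (8): add — endpoints in different components.
3—5 (10): skip — 3 and 5 already connected.
1—6 (11): add — endpoints in different components.
MST edge set: {5—8, 2—7, 1—4, 4—7, 4—8, 3—4, 1—6}.
Of the listed edges, {1—4} are in the MST → 1.

1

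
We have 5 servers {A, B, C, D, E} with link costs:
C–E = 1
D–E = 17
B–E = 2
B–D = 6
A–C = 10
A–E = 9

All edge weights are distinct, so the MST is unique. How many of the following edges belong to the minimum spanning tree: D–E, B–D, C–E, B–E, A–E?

Kruskal's algorithm — process edges by increasing weight (ties by edge label):
C–E (1): add — endpoints in different components.
B–E (2): add — endpoints in different components.
B–D (6): add — endpoints in different components.
A–E (9): add — endpoints in different components.
MST edge set: {C–E, B–E, B–D, A–E}.
Of the listed edges, {B–D, C–E, B–E, A–E} are in the MST → 4.

4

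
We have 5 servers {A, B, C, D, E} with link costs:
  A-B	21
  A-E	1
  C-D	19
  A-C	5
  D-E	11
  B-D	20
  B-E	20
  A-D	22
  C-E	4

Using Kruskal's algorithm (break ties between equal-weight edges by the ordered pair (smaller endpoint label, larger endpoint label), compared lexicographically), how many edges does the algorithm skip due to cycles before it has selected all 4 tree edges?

2

Kruskal's algorithm — process edges by increasing weight (ties by edge label):
A-E (1): add. Components now {A,E} {B} {C} {D}
C-E (4): add. Components now {A,C,E} {B} {D}
A-C (5): skip — A and C already connected.
D-E (11): add. Components now {A,C,D,E} {B}
C-D (19): skip — C and D already connected.
B-D (20): add. Components now {A,B,C,D,E}
Edges rejected before the tree was complete: 2.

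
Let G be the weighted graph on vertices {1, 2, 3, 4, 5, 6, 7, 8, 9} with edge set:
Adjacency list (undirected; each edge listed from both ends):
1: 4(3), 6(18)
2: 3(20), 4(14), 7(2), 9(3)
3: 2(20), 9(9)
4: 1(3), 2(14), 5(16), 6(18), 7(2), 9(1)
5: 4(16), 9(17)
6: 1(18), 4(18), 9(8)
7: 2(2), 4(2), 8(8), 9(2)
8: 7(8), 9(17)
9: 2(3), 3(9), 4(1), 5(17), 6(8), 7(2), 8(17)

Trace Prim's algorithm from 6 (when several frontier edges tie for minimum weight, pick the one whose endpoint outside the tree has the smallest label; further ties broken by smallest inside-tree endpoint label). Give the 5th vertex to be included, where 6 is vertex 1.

Grow the tree from 6 using Prim:
Step 1: cheapest edge leaving the tree is 6-9 (8); add 9.
Step 2: cheapest edge leaving the tree is 4-9 (1); add 4.
Step 3: cheapest edge leaving the tree is 4-7 (2); add 7.
Step 4: cheapest edge leaving the tree is 2-7 (2); add 2.
Step 5: cheapest edge leaving the tree is 1-4 (3); add 1.
Step 6: cheapest edge leaving the tree is 7-8 (8); add 8.
Step 7: cheapest edge leaving the tree is 3-9 (9); add 3.
Step 8: cheapest edge leaving the tree is 4-5 (16); add 5.
Vertex order: 6, 9, 4, 7, 2, 1, 8, 3, 5. The 5th vertex is 2.

2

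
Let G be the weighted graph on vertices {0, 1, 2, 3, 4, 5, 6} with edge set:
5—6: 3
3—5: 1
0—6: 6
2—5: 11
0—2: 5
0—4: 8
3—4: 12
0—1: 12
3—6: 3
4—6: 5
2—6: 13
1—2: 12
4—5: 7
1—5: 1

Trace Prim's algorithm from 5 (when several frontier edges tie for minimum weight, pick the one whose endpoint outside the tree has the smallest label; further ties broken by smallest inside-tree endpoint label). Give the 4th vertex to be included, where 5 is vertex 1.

6

Grow the tree from 5 using Prim:
Step 1: cheapest edge leaving the tree is 1—5 (1); add 1.
Step 2: cheapest edge leaving the tree is 3—5 (1); add 3.
Step 3: cheapest edge leaving the tree is 3—6 (3); add 6.
Step 4: cheapest edge leaving the tree is 4—6 (5); add 4.
Step 5: cheapest edge leaving the tree is 0—6 (6); add 0.
Step 6: cheapest edge leaving the tree is 0—2 (5); add 2.
Vertex order: 5, 1, 3, 6, 4, 0, 2. The 4th vertex is 6.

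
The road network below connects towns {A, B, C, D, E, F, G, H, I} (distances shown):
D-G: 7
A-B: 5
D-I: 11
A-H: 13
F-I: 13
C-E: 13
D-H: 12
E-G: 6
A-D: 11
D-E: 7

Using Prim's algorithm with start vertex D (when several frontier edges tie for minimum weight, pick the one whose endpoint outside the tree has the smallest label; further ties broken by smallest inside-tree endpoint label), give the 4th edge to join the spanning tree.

Prim, starting at D.
Step 1: frontier [D-E 7, D-G 7, A-D 11, D-I 11, D-H 12] → take D-E (7); add E.
Step 2: frontier [D-G 7, A-D 11, D-I 11, D-H 12, E-G 6, C-E 13] → take E-G (6); add G.
Step 3: frontier [A-D 11, D-I 11, D-H 12, C-E 13] → take A-D (11); add A.
Step 4: frontier [A-B 5, A-H 13, D-I 11, D-H 12, C-E 13] → take A-B (5); add B.
Step 5: frontier [A-H 13, D-I 11, D-H 12, C-E 13] → take D-I (11); add I.
Step 6: frontier [A-H 13, D-H 12, C-E 13, F-I 13] → take D-H (12); add H.
Step 7: frontier [C-E 13, F-I 13] → take C-E (13); add C.
Step 8: frontier [F-I 13] → take F-I (13); add F.
The 4th edge added is A-B.

A-B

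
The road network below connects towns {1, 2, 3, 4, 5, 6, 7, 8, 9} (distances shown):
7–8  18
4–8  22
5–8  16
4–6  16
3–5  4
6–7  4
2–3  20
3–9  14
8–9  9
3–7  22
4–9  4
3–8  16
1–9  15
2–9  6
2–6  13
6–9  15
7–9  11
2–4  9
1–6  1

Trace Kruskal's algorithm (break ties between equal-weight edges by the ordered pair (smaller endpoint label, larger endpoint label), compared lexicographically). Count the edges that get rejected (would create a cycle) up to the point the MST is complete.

Sort edges by weight, then run Kruskal:
1–6 (1): add — endpoints in different components.
3–5 (4): add — endpoints in different components.
4–9 (4): add — endpoints in different components.
6–7 (4): add — endpoints in different components.
2–9 (6): add — endpoints in different components.
2–4 (9): skip — 2 and 4 already connected.
8–9 (9): add — endpoints in different components.
7–9 (11): add — endpoints in different components.
2–6 (13): skip — 2 and 6 already connected.
3–9 (14): add — endpoints in different components.
Edges rejected before the tree was complete: 2.

2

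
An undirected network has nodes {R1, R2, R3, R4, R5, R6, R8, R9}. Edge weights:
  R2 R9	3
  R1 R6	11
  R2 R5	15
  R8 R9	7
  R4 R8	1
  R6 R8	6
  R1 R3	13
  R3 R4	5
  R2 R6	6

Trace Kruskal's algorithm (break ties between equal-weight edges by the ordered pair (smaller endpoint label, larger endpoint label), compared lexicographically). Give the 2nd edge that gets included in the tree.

R2-R9

Kruskal: consider edges lightest-first.
R4 R8 (1): add — endpoints in different components.
R2 R9 (3): add — endpoints in different components.
R3 R4 (5): add — endpoints in different components.
R2 R6 (6): add — endpoints in different components.
R6 R8 (6): add — endpoints in different components.
R8 R9 (7): skip — R8 and R9 already connected.
R1 R6 (11): add — endpoints in different components.
R1 R3 (13): skip — R3 and R1 already connected.
R2 R5 (15): add — endpoints in different components.
The 2nd edge added is R2 R9.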